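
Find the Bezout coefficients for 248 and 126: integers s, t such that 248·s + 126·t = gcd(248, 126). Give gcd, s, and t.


Euclidean algorithm on (248, 126) — divide until remainder is 0:
  248 = 1 · 126 + 122
  126 = 1 · 122 + 4
  122 = 30 · 4 + 2
  4 = 2 · 2 + 0
gcd(248, 126) = 2.
Track Bezout coefficients alongside the remainders: start with r₀ = 248 = a·1 + b·0 (s = 1, t = 0) and r₁ = 126 = a·0 + b·1 (s = 0, t = 1); each new remainder r_{k+1} = r_{k-1} − q_k·r_k inherits s_{k+1} = s_{k-1} − q_k·s_k, t_{k+1} = t_{k-1} − q_k·t_k, so r_k = a·s_k + b·t_k at every step:
  q = 1: r = 122, s = 1 − 1·0 = 1, t = 0 − 1·1 = -1  (check: 248·1 + 126·(-1) = 122)
  q = 1: r = 4, s = 0 − 1·1 = -1, t = 1 − 1·(-1) = 2  (check: 248·(-1) + 126·2 = 4)
  q = 30: r = 2, s = 1 − 30·(-1) = 31, t = -1 − 30·2 = -61  (check: 248·31 + 126·(-61) = 2)
The row with r = 2 (the gcd) gives the Bezout coefficients s = 31, t = -61.
Result: 248 · (31) + 126 · (-61) = 2.

gcd(248, 126) = 2; s = 31, t = -61 (check: 248·31 + 126·(-61) = 2).


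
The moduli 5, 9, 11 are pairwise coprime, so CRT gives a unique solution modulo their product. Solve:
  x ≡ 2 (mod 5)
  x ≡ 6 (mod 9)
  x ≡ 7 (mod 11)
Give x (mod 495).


Moduli 5, 9, 11 are pairwise coprime; by CRT there is a unique solution modulo M = 5 · 9 · 11 = 495.
Solve pairwise, accumulating the modulus:
  Start with x ≡ 2 (mod 5).
  Combine with x ≡ 6 (mod 9): since gcd(5, 9) = 1, we get a unique residue mod 45.
    Write x = 2 + 5·t and substitute into x ≡ 6 (mod 9): 5·t ≡ 6 − 2 = 4 (mod 9).
    The inverse of 5 mod 9 is 2 (since 5·2 = 10 = 1·9 + 1), so t ≡ 2·4 = 8 ≡ 8 (mod 9).
    Then x = 2 + 5·8 = 42, valid modulo lcm(5, 9) = 45: x ≡ 42 (mod 45).
  Combine with x ≡ 7 (mod 11): since gcd(45, 11) = 1, we get a unique residue mod 495.
    Write x = 42 + 45·t and substitute into x ≡ 7 (mod 11): 45·t ≡ 7 − 42 = -35 (mod 11).
    Reduce coefficients mod 11: 1·t ≡ 9 (mod 11).
    So t ≡ 9 (mod 11).
    Then x = 42 + 45·9 = 447, valid modulo lcm(45, 11) = 495: x ≡ 447 (mod 495).
Verify: 447 mod 5 = 2 ✓, 447 mod 9 = 6 ✓, 447 mod 11 = 7 ✓.

x ≡ 447 (mod 495).


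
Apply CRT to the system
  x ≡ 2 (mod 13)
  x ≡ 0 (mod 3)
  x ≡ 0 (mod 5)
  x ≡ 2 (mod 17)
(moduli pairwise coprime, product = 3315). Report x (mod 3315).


Product of moduli M = 13 · 3 · 5 · 17 = 3315.
Merge one congruence at a time:
  Start: x ≡ 2 (mod 13).
  Combine with x ≡ 0 (mod 3); new modulus lcm = 39.
    Write x = 2 + 13·t and substitute into x ≡ 0 (mod 3): 13·t ≡ 0 − 2 = -2 (mod 3).
    Reduce coefficients mod 3: 1·t ≡ 1 (mod 3).
    So t ≡ 1 (mod 3).
    Then x = 2 + 13·1 = 15, valid modulo lcm(13, 3) = 39: x ≡ 15 (mod 39).
  Combine with x ≡ 0 (mod 5); new modulus lcm = 195.
    Write x = 15 + 39·t and substitute into x ≡ 0 (mod 5): 39·t ≡ 0 − 15 = -15 (mod 5).
    Reduce coefficients mod 5: 4·t ≡ 0 (mod 5).
    The inverse of 4 mod 5 is 4 (since 4·4 = 16 = 3·5 + 1), so t ≡ 4·0 = 0 ≡ 0 (mod 5).
    Then x = 15 + 39·0 = 15, valid modulo lcm(39, 5) = 195: x ≡ 15 (mod 195).
  Combine with x ≡ 2 (mod 17); new modulus lcm = 3315.
    Write x = 15 + 195·t and substitute into x ≡ 2 (mod 17): 195·t ≡ 2 − 15 = -13 (mod 17).
    Reduce coefficients mod 17: 8·t ≡ 4 (mod 17).
    The inverse of 8 mod 17 is 15 (since 8·15 = 120 = 7·17 + 1), so t ≡ 15·4 = 60 ≡ 9 (mod 17).
    Then x = 15 + 195·9 = 1770, valid modulo lcm(195, 17) = 3315: x ≡ 1770 (mod 3315).
Verify against each original: 1770 mod 13 = 2, 1770 mod 3 = 0, 1770 mod 5 = 0, 1770 mod 17 = 2.

x ≡ 1770 (mod 3315).


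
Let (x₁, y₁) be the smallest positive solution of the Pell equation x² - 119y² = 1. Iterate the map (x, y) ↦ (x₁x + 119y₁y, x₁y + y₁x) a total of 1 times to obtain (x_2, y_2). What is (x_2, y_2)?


Step 1: Find the fundamental solution (x₁, y₁) of x² - 119y² = 1.
  Expand √119 as a continued fraction. a₀ = ⌊√119⌋ = 10; iterate m_{k+1} = d_k·a_k − m_k, d_{k+1} = (119 − m_{k+1}²)/d_k, a_{k+1} = ⌊(a₀ + m_{k+1})/d_{k+1}⌋ (starting m₀ = 0, d₀ = 1), with convergents p_k = a_k·p_{k-1} + p_{k-2}, q_k = a_k·q_{k-1} + q_{k-2} (p₋₁ = 1, q₋₁ = 0):
  k = 0: a₀ = 10; p₀/q₀ = 10/1; p₀² − 119·q₀² = 100 − 119 = -19.
  k = 1: m = 10, d = 19, a = ⌊(10 + 10)/19⌋ = 1; p/q = (1·10 + 1)/(1·1 + 0) = 11/1; p² − 119·q² = 121 − 119 = 2.
  k = 2: m = 9, d = 2, a = ⌊(10 + 9)/2⌋ = 9; p/q = (9·11 + 10)/(9·1 + 1) = 109/10; p² − 119·q² = 11881 − 11900 = -19.
  k = 3: m = 9, d = 19, a = ⌊(10 + 9)/19⌋ = 1; p/q = (1·109 + 11)/(1·10 + 1) = 120/11; p² − 119·q² = 14400 − 14399 = 1.
  The first convergent with p² − 119·q² = 1 gives the fundamental solution (x₁, y₁) = (120, 11).
Step 2: Apply the recurrence (x_{n+1}, y_{n+1}) = (x₁x_n + 119y₁y_n, x₁y_n + y₁x_n) repeatedly.
  From (x_1, y_1) = (120, 11): x_2 = 120·120 + 119·11·11 = 28799; y_2 = 120·11 + 11·120 = 2640.
Step 3: Verify x_2² - 119·y_2² = 829382401 - 829382400 = 1 (should be 1). ✓

(x_1, y_1) = (120, 11); (x_2, y_2) = (28799, 2640).


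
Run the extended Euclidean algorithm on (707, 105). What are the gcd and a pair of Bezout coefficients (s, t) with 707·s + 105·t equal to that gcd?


Euclidean algorithm on (707, 105) — divide until remainder is 0:
  707 = 6 · 105 + 77
  105 = 1 · 77 + 28
  77 = 2 · 28 + 21
  28 = 1 · 21 + 7
  21 = 3 · 7 + 0
gcd(707, 105) = 7.
Track Bezout coefficients alongside the remainders: start with r₀ = 707 = a·1 + b·0 (s = 1, t = 0) and r₁ = 105 = a·0 + b·1 (s = 0, t = 1); each new remainder r_{k+1} = r_{k-1} − q_k·r_k inherits s_{k+1} = s_{k-1} − q_k·s_k, t_{k+1} = t_{k-1} − q_k·t_k, so r_k = a·s_k + b·t_k at every step:
  q = 6: r = 77, s = 1 − 6·0 = 1, t = 0 − 6·1 = -6  (check: 707·1 + 105·(-6) = 77)
  q = 1: r = 28, s = 0 − 1·1 = -1, t = 1 − 1·(-6) = 7  (check: 707·(-1) + 105·7 = 28)
  q = 2: r = 21, s = 1 − 2·(-1) = 3, t = -6 − 2·7 = -20  (check: 707·3 + 105·(-20) = 21)
  q = 1: r = 7, s = -1 − 1·3 = -4, t = 7 − 1·(-20) = 27  (check: 707·(-4) + 105·27 = 7)
The row with r = 7 (the gcd) gives the Bezout coefficients s = -4, t = 27.
Result: 707 · (-4) + 105 · (27) = 7.

gcd(707, 105) = 7; s = -4, t = 27 (check: 707·(-4) + 105·27 = 7).


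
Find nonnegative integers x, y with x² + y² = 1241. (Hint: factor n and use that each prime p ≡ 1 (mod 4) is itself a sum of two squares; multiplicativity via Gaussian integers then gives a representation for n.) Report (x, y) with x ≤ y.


Step 1: Factor n = 1241 = 17 · 73.
Step 2: Check the mod-4 condition on each prime factor: 17 ≡ 1 (mod 4), exponent 1; 73 ≡ 1 (mod 4), exponent 1.
All primes ≡ 3 (mod 4) appear to even exponent (or don't appear), so by the two-squares theorem n IS expressible as a sum of two squares.
Step 3: Build a representation. Here n = 17 · 73 is a product of primes ≡ 1 (mod 4). Each prime p ≡ 1 (mod 4) is itself a sum of two squares; find a² by testing p − a² for a perfect square:
  17: 17 − 1² = 16 = 4² ⇒ 17 = 1² + 4².
  73: 73 − 1² = 72, 73 − 2² = 69, 73 − 3² = 64 = 8² ⇒ 73 = 3² + 8².
  Combine using the Brahmagupta–Fibonacci identity (a² + b²)(c² + d²) = (ac − bd)² + (ad + bc)² = (ac + bd)² + (ad − bc)²:
  17 · 73 = 1241: from (1² + 4²)(3² + 8²), take (1·3 − 4·8, 1·8 + 4·3) = (3 − 32, 8 + 12) = (-29, 20); dropping signs (only squares matter) gives (29, 20); check 29² + 20² = 841 + 400 = 1241 ✓.
Step 4: Order so x ≤ y and verify: 20² + 29² = 400 + 841 = 1241 = n. ✓

n = 1241 = 20² + 29² (one valid representation with x ≤ y).


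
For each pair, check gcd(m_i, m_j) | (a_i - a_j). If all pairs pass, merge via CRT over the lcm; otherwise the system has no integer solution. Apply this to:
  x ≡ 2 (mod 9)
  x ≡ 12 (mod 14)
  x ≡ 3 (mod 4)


Moduli 9, 14, 4 are not pairwise coprime, so CRT works modulo lcm(m_i) when all pairwise compatibility conditions hold.
Pairwise compatibility: gcd(m_i, m_j) must divide a_i - a_j for every pair.
Merge one congruence at a time:
  Start: x ≡ 2 (mod 9).
  Combine with x ≡ 12 (mod 14): gcd(9, 14) = 1; 12 - 2 = 10, which IS divisible by 1, so compatible.
    Write x = 2 + 9·t and substitute into x ≡ 12 (mod 14): 9·t ≡ 12 − 2 = 10 (mod 14).
    The inverse of 9 mod 14 is 11 (since 9·11 = 99 = 7·14 + 1), so t ≡ 11·10 = 110 ≡ 12 (mod 14).
    Then x = 2 + 9·12 = 110, valid modulo lcm(9, 14) = 126: x ≡ 110 (mod 126).
  Combine with x ≡ 3 (mod 4): gcd(126, 4) = 2, and 3 - 110 = -107 is NOT divisible by 2.
    ⇒ system is inconsistent (no integer solution).

No solution (the system is inconsistent).


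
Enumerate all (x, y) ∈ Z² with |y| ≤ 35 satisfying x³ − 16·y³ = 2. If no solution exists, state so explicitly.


The equation is x³ - 16y³ = 2. For fixed y, x³ = 16·y³ + 2, so a solution requires the RHS to be a perfect cube.
Strategy: iterate y from -35 to 35, compute RHS = 16·y³ + 2, and check whether it is a (positive or negative) perfect cube.
Check small values of y:
  y = 0: RHS = 2 is not a perfect cube.
  y = 1: RHS = 18 is not a perfect cube.
  y = -1: RHS = -14 is not a perfect cube.
  y = 2: RHS = 130 is not a perfect cube.
  y = -2: RHS = -126 is not a perfect cube.
  y = 3: RHS = 434 is not a perfect cube.
  y = -3: RHS = -430 is not a perfect cube.
Continuing the search up to |y| = 35 finds no solutions either.
No (x, y) in the scanned range satisfies the equation.

No integer solutions with |y| ≤ 35.


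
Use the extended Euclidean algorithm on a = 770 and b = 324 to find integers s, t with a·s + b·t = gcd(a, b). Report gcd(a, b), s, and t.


Euclidean algorithm on (770, 324) — divide until remainder is 0:
  770 = 2 · 324 + 122
  324 = 2 · 122 + 80
  122 = 1 · 80 + 42
  80 = 1 · 42 + 38
  42 = 1 · 38 + 4
  38 = 9 · 4 + 2
  4 = 2 · 2 + 0
gcd(770, 324) = 2.
Track Bezout coefficients alongside the remainders: start with r₀ = 770 = a·1 + b·0 (s = 1, t = 0) and r₁ = 324 = a·0 + b·1 (s = 0, t = 1); each new remainder r_{k+1} = r_{k-1} − q_k·r_k inherits s_{k+1} = s_{k-1} − q_k·s_k, t_{k+1} = t_{k-1} − q_k·t_k, so r_k = a·s_k + b·t_k at every step:
  q = 2: r = 122, s = 1 − 2·0 = 1, t = 0 − 2·1 = -2  (check: 770·1 + 324·(-2) = 122)
  q = 2: r = 80, s = 0 − 2·1 = -2, t = 1 − 2·(-2) = 5  (check: 770·(-2) + 324·5 = 80)
  q = 1: r = 42, s = 1 − 1·(-2) = 3, t = -2 − 1·5 = -7  (check: 770·3 + 324·(-7) = 42)
  q = 1: r = 38, s = -2 − 1·3 = -5, t = 5 − 1·(-7) = 12  (check: 770·(-5) + 324·12 = 38)
  q = 1: r = 4, s = 3 − 1·(-5) = 8, t = -7 − 1·12 = -19  (check: 770·8 + 324·(-19) = 4)
  q = 9: r = 2, s = -5 − 9·8 = -77, t = 12 − 9·(-19) = 183  (check: 770·(-77) + 324·183 = 2)
The row with r = 2 (the gcd) gives the Bezout coefficients s = -77, t = 183.
Result: 770 · (-77) + 324 · (183) = 2.

gcd(770, 324) = 2; s = -77, t = 183 (check: 770·(-77) + 324·183 = 2).


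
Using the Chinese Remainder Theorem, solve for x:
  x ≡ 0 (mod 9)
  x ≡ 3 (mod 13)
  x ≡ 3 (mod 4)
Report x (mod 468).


Moduli 9, 13, 4 are pairwise coprime; by CRT there is a unique solution modulo M = 9 · 13 · 4 = 468.
Solve pairwise, accumulating the modulus:
  Start with x ≡ 0 (mod 9).
  Combine with x ≡ 3 (mod 13): since gcd(9, 13) = 1, we get a unique residue mod 117.
    Write x = 0 + 9·t and substitute into x ≡ 3 (mod 13): 9·t ≡ 3 − 0 = 3 (mod 13).
    The inverse of 9 mod 13 is 3 (since 9·3 = 27 = 2·13 + 1), so t ≡ 3·3 = 9 ≡ 9 (mod 13).
    Then x = 0 + 9·9 = 81, valid modulo lcm(9, 13) = 117: x ≡ 81 (mod 117).
  Combine with x ≡ 3 (mod 4): since gcd(117, 4) = 1, we get a unique residue mod 468.
    Write x = 81 + 117·t and substitute into x ≡ 3 (mod 4): 117·t ≡ 3 − 81 = -78 (mod 4).
    Reduce coefficients mod 4: 1·t ≡ 2 (mod 4).
    So t ≡ 2 (mod 4).
    Then x = 81 + 117·2 = 315, valid modulo lcm(117, 4) = 468: x ≡ 315 (mod 468).
Verify: 315 mod 9 = 0 ✓, 315 mod 13 = 3 ✓, 315 mod 4 = 3 ✓.

x ≡ 315 (mod 468).


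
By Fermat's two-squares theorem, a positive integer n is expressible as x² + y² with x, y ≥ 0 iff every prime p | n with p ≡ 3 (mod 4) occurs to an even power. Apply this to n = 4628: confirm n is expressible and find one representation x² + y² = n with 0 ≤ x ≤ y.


Step 1: Factor n = 4628 = 2^2 · 13 · 89.
Step 2: Check the mod-4 condition on each prime factor: 2 = 2 (special); 13 ≡ 1 (mod 4), exponent 1; 89 ≡ 1 (mod 4), exponent 1.
All primes ≡ 3 (mod 4) appear to even exponent (or don't appear), so by the two-squares theorem n IS expressible as a sum of two squares.
Step 3: Build a representation. Group n = k² · m with k = 2 and m = 13 · 89 = 1157 (a product of primes ≡ 1 (mod 4)); a representation of m scales to one of n via (k·x)² + (k·y)² = k²(x² + y²). Each prime p ≡ 1 (mod 4) is itself a sum of two squares; find a² by testing p − a² for a perfect square:
  13: 13 − 1² = 12, 13 − 2² = 9 = 3² ⇒ 13 = 2² + 3².
  89: 89 − 1² = 88, 89 − 2² = 85, 89 − 3² = 80, 89 − 4² = 73, 89 − 5² = 64 = 8² ⇒ 89 = 5² + 8².
  Combine using the Brahmagupta–Fibonacci identity (a² + b²)(c² + d²) = (ac − bd)² + (ad + bc)² = (ac + bd)² + (ad − bc)²:
  13 · 89 = 1157: from (2² + 3²)(5² + 8²), take (2·5 − 3·8, 2·8 + 3·5) = (10 − 24, 16 + 15) = (-14, 31); dropping signs (only squares matter) gives (14, 31); check 14² + 31² = 196 + 961 = 1157 ✓.
  Scale by k = 2: (2·14, 2·31) = (28, 62).
Step 4: Order so x ≤ y and verify: 28² + 62² = 784 + 3844 = 4628 = n. ✓

n = 4628 = 28² + 62² (one valid representation with x ≤ y).


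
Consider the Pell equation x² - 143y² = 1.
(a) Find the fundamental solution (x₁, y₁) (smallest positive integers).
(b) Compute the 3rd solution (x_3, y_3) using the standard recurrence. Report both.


Step 1: Find the fundamental solution (x₁, y₁) of x² - 143y² = 1.
  Expand √143 as a continued fraction. a₀ = ⌊√143⌋ = 11; iterate m_{k+1} = d_k·a_k − m_k, d_{k+1} = (143 − m_{k+1}²)/d_k, a_{k+1} = ⌊(a₀ + m_{k+1})/d_{k+1}⌋ (starting m₀ = 0, d₀ = 1), with convergents p_k = a_k·p_{k-1} + p_{k-2}, q_k = a_k·q_{k-1} + q_{k-2} (p₋₁ = 1, q₋₁ = 0):
  k = 0: a₀ = 11; p₀/q₀ = 11/1; p₀² − 143·q₀² = 121 − 143 = -22.
  k = 1: m = 11, d = 22, a = ⌊(11 + 11)/22⌋ = 1; p/q = (1·11 + 1)/(1·1 + 0) = 12/1; p² − 143·q² = 144 − 143 = 1.
  The first convergent with p² − 143·q² = 1 gives the fundamental solution (x₁, y₁) = (12, 1).
Step 2: Apply the recurrence (x_{n+1}, y_{n+1}) = (x₁x_n + 143y₁y_n, x₁y_n + y₁x_n) repeatedly.
  From (x_1, y_1) = (12, 1): x_2 = 12·12 + 143·1·1 = 287; y_2 = 12·1 + 1·12 = 24.
  From (x_2, y_2) = (287, 24): x_3 = 12·287 + 143·1·24 = 6876; y_3 = 12·24 + 1·287 = 575.
Step 3: Verify x_3² - 143·y_3² = 47279376 - 47279375 = 1 (should be 1). ✓

(x_1, y_1) = (12, 1); (x_3, y_3) = (6876, 575).


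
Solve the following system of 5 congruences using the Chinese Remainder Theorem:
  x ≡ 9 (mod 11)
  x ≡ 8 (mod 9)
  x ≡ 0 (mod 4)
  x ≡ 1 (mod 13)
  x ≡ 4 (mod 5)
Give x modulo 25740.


Product of moduli M = 11 · 9 · 4 · 13 · 5 = 25740.
Merge one congruence at a time:
  Start: x ≡ 9 (mod 11).
  Combine with x ≡ 8 (mod 9); new modulus lcm = 99.
    Write x = 9 + 11·t and substitute into x ≡ 8 (mod 9): 11·t ≡ 8 − 9 = -1 (mod 9).
    Reduce coefficients mod 9: 2·t ≡ 8 (mod 9).
    The inverse of 2 mod 9 is 5 (since 2·5 = 10 = 1·9 + 1), so t ≡ 5·8 = 40 ≡ 4 (mod 9).
    Then x = 9 + 11·4 = 53, valid modulo lcm(11, 9) = 99: x ≡ 53 (mod 99).
  Combine with x ≡ 0 (mod 4); new modulus lcm = 396.
    Write x = 53 + 99·t and substitute into x ≡ 0 (mod 4): 99·t ≡ 0 − 53 = -53 (mod 4).
    Reduce coefficients mod 4: 3·t ≡ 3 (mod 4).
    The inverse of 3 mod 4 is 3 (since 3·3 = 9 = 2·4 + 1), so t ≡ 3·3 = 9 ≡ 1 (mod 4).
    Then x = 53 + 99·1 = 152, valid modulo lcm(99, 4) = 396: x ≡ 152 (mod 396).
  Combine with x ≡ 1 (mod 13); new modulus lcm = 5148.
    Write x = 152 + 396·t and substitute into x ≡ 1 (mod 13): 396·t ≡ 1 − 152 = -151 (mod 13).
    Reduce coefficients mod 13: 6·t ≡ 5 (mod 13).
    The inverse of 6 mod 13 is 11 (since 6·11 = 66 = 5·13 + 1), so t ≡ 11·5 = 55 ≡ 3 (mod 13).
    Then x = 152 + 396·3 = 1340, valid modulo lcm(396, 13) = 5148: x ≡ 1340 (mod 5148).
  Combine with x ≡ 4 (mod 5); new modulus lcm = 25740.
    Write x = 1340 + 5148·t and substitute into x ≡ 4 (mod 5): 5148·t ≡ 4 − 1340 = -1336 (mod 5).
    Reduce coefficients mod 5: 3·t ≡ 4 (mod 5).
    The inverse of 3 mod 5 is 2 (since 3·2 = 6 = 1·5 + 1), so t ≡ 2·4 = 8 ≡ 3 (mod 5).
    Then x = 1340 + 5148·3 = 16784, valid modulo lcm(5148, 5) = 25740: x ≡ 16784 (mod 25740).
Verify against each original: 16784 mod 11 = 9, 16784 mod 9 = 8, 16784 mod 4 = 0, 16784 mod 13 = 1, 16784 mod 5 = 4.

x ≡ 16784 (mod 25740).


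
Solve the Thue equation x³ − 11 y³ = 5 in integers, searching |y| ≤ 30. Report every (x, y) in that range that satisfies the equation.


The equation is x³ - 11y³ = 5. For fixed y, x³ = 11·y³ + 5, so a solution requires the RHS to be a perfect cube.
Strategy: iterate y from -30 to 30, compute RHS = 11·y³ + 5, and check whether it is a (positive or negative) perfect cube.
Check small values of y:
  y = 0: RHS = 5 is not a perfect cube.
  y = 1: RHS = 16 is not a perfect cube.
  y = -1: RHS = -6 is not a perfect cube.
  y = 2: RHS = 93 is not a perfect cube.
  y = -2: RHS = -83 is not a perfect cube.
  y = 3: RHS = 302 is not a perfect cube.
  y = -3: RHS = -292 is not a perfect cube.
Continuing the search up to |y| = 30 finds no solutions either.
No (x, y) in the scanned range satisfies the equation.

No integer solutions with |y| ≤ 30.


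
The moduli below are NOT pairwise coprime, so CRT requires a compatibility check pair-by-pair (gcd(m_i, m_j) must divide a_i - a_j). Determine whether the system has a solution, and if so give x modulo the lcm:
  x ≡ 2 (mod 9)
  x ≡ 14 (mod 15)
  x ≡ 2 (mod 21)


Moduli 9, 15, 21 are not pairwise coprime, so CRT works modulo lcm(m_i) when all pairwise compatibility conditions hold.
Pairwise compatibility: gcd(m_i, m_j) must divide a_i - a_j for every pair.
Merge one congruence at a time:
  Start: x ≡ 2 (mod 9).
  Combine with x ≡ 14 (mod 15): gcd(9, 15) = 3; 14 - 2 = 12, which IS divisible by 3, so compatible.
    Write x = 2 + 9·t and substitute into x ≡ 14 (mod 15): 9·t ≡ 14 − 2 = 12 (mod 15).
    Divide the congruence (and modulus) by g = 3: 3·t ≡ 4 (mod 5).
    The inverse of 3 mod 5 is 2 (since 3·2 = 6 = 1·5 + 1), so t ≡ 2·4 = 8 ≡ 3 (mod 5).
    Then x = 2 + 9·3 = 29, valid modulo lcm(9, 15) = 45: x ≡ 29 (mod 45).
  Combine with x ≡ 2 (mod 21): gcd(45, 21) = 3; 2 - 29 = -27, which IS divisible by 3, so compatible.
    Write x = 29 + 45·t and substitute into x ≡ 2 (mod 21): 45·t ≡ 2 − 29 = -27 (mod 21).
    Divide the congruence (and modulus) by g = 3: 15·t ≡ -9 (mod 7).
    Reduce coefficients mod 7: 1·t ≡ 5 (mod 7).
    So t ≡ 5 (mod 7).
    Then x = 29 + 45·5 = 254, valid modulo lcm(45, 21) = 315: x ≡ 254 (mod 315).
Verify: 254 mod 9 = 2, 254 mod 15 = 14, 254 mod 21 = 2.

x ≡ 254 (mod 315).


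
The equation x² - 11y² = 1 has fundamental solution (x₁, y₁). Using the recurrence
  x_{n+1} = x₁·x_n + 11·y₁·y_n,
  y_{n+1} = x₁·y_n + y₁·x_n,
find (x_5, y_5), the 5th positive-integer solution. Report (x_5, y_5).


Step 1: Find the fundamental solution (x₁, y₁) of x² - 11y² = 1.
  Expand √11 as a continued fraction. a₀ = ⌊√11⌋ = 3; iterate m_{k+1} = d_k·a_k − m_k, d_{k+1} = (11 − m_{k+1}²)/d_k, a_{k+1} = ⌊(a₀ + m_{k+1})/d_{k+1}⌋ (starting m₀ = 0, d₀ = 1), with convergents p_k = a_k·p_{k-1} + p_{k-2}, q_k = a_k·q_{k-1} + q_{k-2} (p₋₁ = 1, q₋₁ = 0):
  k = 0: a₀ = 3; p₀/q₀ = 3/1; p₀² − 11·q₀² = 9 − 11 = -2.
  k = 1: m = 3, d = 2, a = ⌊(3 + 3)/2⌋ = 3; p/q = (3·3 + 1)/(3·1 + 0) = 10/3; p² − 11·q² = 100 − 99 = 1.
  The first convergent with p² − 11·q² = 1 gives the fundamental solution (x₁, y₁) = (10, 3).
Step 2: Apply the recurrence (x_{n+1}, y_{n+1}) = (x₁x_n + 11y₁y_n, x₁y_n + y₁x_n) repeatedly.
  From (x_1, y_1) = (10, 3): x_2 = 10·10 + 11·3·3 = 199; y_2 = 10·3 + 3·10 = 60.
  From (x_2, y_2) = (199, 60): x_3 = 10·199 + 11·3·60 = 3970; y_3 = 10·60 + 3·199 = 1197.
  From (x_3, y_3) = (3970, 1197): x_4 = 10·3970 + 11·3·1197 = 79201; y_4 = 10·1197 + 3·3970 = 23880.
  From (x_4, y_4) = (79201, 23880): x_5 = 10·79201 + 11·3·23880 = 1580050; y_5 = 10·23880 + 3·79201 = 476403.
Step 3: Verify x_5² - 11·y_5² = 2496558002500 - 2496558002499 = 1 (should be 1). ✓

(x_1, y_1) = (10, 3); (x_5, y_5) = (1580050, 476403).


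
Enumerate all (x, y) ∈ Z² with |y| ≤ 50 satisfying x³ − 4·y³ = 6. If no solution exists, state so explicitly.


The equation is x³ - 4y³ = 6. For fixed y, x³ = 4·y³ + 6, so a solution requires the RHS to be a perfect cube.
Strategy: iterate y from -50 to 50, compute RHS = 4·y³ + 6, and check whether it is a (positive or negative) perfect cube.
Check small values of y:
  y = 0: RHS = 6 is not a perfect cube.
  y = 1: RHS = 10 is not a perfect cube.
  y = -1: RHS = 2 is not a perfect cube.
  y = 2: RHS = 38 is not a perfect cube.
  y = -2: RHS = -26 is not a perfect cube.
  y = 3: RHS = 114 is not a perfect cube.
  y = -3: RHS = -102 is not a perfect cube.
Continuing the search up to |y| = 50 finds no solutions either.
No (x, y) in the scanned range satisfies the equation.

No integer solutions with |y| ≤ 50.


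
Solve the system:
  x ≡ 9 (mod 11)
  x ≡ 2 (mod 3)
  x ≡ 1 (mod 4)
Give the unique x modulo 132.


Moduli 11, 3, 4 are pairwise coprime; by CRT there is a unique solution modulo M = 11 · 3 · 4 = 132.
Solve pairwise, accumulating the modulus:
  Start with x ≡ 9 (mod 11).
  Combine with x ≡ 2 (mod 3): since gcd(11, 3) = 1, we get a unique residue mod 33.
    Write x = 9 + 11·t and substitute into x ≡ 2 (mod 3): 11·t ≡ 2 − 9 = -7 (mod 3).
    Reduce coefficients mod 3: 2·t ≡ 2 (mod 3).
    The inverse of 2 mod 3 is 2 (since 2·2 = 4 = 1·3 + 1), so t ≡ 2·2 = 4 ≡ 1 (mod 3).
    Then x = 9 + 11·1 = 20, valid modulo lcm(11, 3) = 33: x ≡ 20 (mod 33).
  Combine with x ≡ 1 (mod 4): since gcd(33, 4) = 1, we get a unique residue mod 132.
    Write x = 20 + 33·t and substitute into x ≡ 1 (mod 4): 33·t ≡ 1 − 20 = -19 (mod 4).
    Reduce coefficients mod 4: 1·t ≡ 1 (mod 4).
    So t ≡ 1 (mod 4).
    Then x = 20 + 33·1 = 53, valid modulo lcm(33, 4) = 132: x ≡ 53 (mod 132).
Verify: 53 mod 11 = 9 ✓, 53 mod 3 = 2 ✓, 53 mod 4 = 1 ✓.

x ≡ 53 (mod 132).


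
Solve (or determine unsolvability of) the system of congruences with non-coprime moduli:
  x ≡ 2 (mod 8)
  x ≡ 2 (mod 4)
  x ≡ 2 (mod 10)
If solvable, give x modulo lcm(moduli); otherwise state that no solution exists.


Moduli 8, 4, 10 are not pairwise coprime, so CRT works modulo lcm(m_i) when all pairwise compatibility conditions hold.
Pairwise compatibility: gcd(m_i, m_j) must divide a_i - a_j for every pair.
Merge one congruence at a time:
  Start: x ≡ 2 (mod 8).
  Combine with x ≡ 2 (mod 4): gcd(8, 4) = 4; 2 - 2 = 0, which IS divisible by 4, so compatible.
    Write x = 2 + 8·t and substitute into x ≡ 2 (mod 4): 8·t ≡ 2 − 2 = 0 (mod 4).
    Divide the congruence (and modulus) by g = 4: 2·t ≡ 0 (mod 1).
    Modulo 1 every t works; take t = 0.
    Then x = 2 + 8·0 = 2, valid modulo lcm(8, 4) = 8: x ≡ 2 (mod 8).
  Combine with x ≡ 2 (mod 10): gcd(8, 10) = 2; 2 - 2 = 0, which IS divisible by 2, so compatible.
    Write x = 2 + 8·t and substitute into x ≡ 2 (mod 10): 8·t ≡ 2 − 2 = 0 (mod 10).
    Divide the congruence (and modulus) by g = 2: 4·t ≡ 0 (mod 5).
    The inverse of 4 mod 5 is 4 (since 4·4 = 16 = 3·5 + 1), so t ≡ 4·0 = 0 ≡ 0 (mod 5).
    Then x = 2 + 8·0 = 2, valid modulo lcm(8, 10) = 40: x ≡ 2 (mod 40).
Verify: 2 mod 8 = 2, 2 mod 4 = 2, 2 mod 10 = 2.

x ≡ 2 (mod 40).


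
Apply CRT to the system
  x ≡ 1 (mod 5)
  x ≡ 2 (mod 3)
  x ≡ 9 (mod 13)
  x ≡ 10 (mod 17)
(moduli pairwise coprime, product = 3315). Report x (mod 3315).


Product of moduli M = 5 · 3 · 13 · 17 = 3315.
Merge one congruence at a time:
  Start: x ≡ 1 (mod 5).
  Combine with x ≡ 2 (mod 3); new modulus lcm = 15.
    Write x = 1 + 5·t and substitute into x ≡ 2 (mod 3): 5·t ≡ 2 − 1 = 1 (mod 3).
    Reduce coefficients mod 3: 2·t ≡ 1 (mod 3).
    The inverse of 2 mod 3 is 2 (since 2·2 = 4 = 1·3 + 1), so t ≡ 2·1 = 2 ≡ 2 (mod 3).
    Then x = 1 + 5·2 = 11, valid modulo lcm(5, 3) = 15: x ≡ 11 (mod 15).
  Combine with x ≡ 9 (mod 13); new modulus lcm = 195.
    Write x = 11 + 15·t and substitute into x ≡ 9 (mod 13): 15·t ≡ 9 − 11 = -2 (mod 13).
    Reduce coefficients mod 13: 2·t ≡ 11 (mod 13).
    The inverse of 2 mod 13 is 7 (since 2·7 = 14 = 1·13 + 1), so t ≡ 7·11 = 77 ≡ 12 (mod 13).
    Then x = 11 + 15·12 = 191, valid modulo lcm(15, 13) = 195: x ≡ 191 (mod 195).
  Combine with x ≡ 10 (mod 17); new modulus lcm = 3315.
    Write x = 191 + 195·t and substitute into x ≡ 10 (mod 17): 195·t ≡ 10 − 191 = -181 (mod 17).
    Reduce coefficients mod 17: 8·t ≡ 6 (mod 17).
    The inverse of 8 mod 17 is 15 (since 8·15 = 120 = 7·17 + 1), so t ≡ 15·6 = 90 ≡ 5 (mod 17).
    Then x = 191 + 195·5 = 1166, valid modulo lcm(195, 17) = 3315: x ≡ 1166 (mod 3315).
Verify against each original: 1166 mod 5 = 1, 1166 mod 3 = 2, 1166 mod 13 = 9, 1166 mod 17 = 10.

x ≡ 1166 (mod 3315).


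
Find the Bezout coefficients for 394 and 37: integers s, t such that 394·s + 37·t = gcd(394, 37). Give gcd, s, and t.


Euclidean algorithm on (394, 37) — divide until remainder is 0:
  394 = 10 · 37 + 24
  37 = 1 · 24 + 13
  24 = 1 · 13 + 11
  13 = 1 · 11 + 2
  11 = 5 · 2 + 1
  2 = 2 · 1 + 0
gcd(394, 37) = 1.
Track Bezout coefficients alongside the remainders: start with r₀ = 394 = a·1 + b·0 (s = 1, t = 0) and r₁ = 37 = a·0 + b·1 (s = 0, t = 1); each new remainder r_{k+1} = r_{k-1} − q_k·r_k inherits s_{k+1} = s_{k-1} − q_k·s_k, t_{k+1} = t_{k-1} − q_k·t_k, so r_k = a·s_k + b·t_k at every step:
  q = 10: r = 24, s = 1 − 10·0 = 1, t = 0 − 10·1 = -10  (check: 394·1 + 37·(-10) = 24)
  q = 1: r = 13, s = 0 − 1·1 = -1, t = 1 − 1·(-10) = 11  (check: 394·(-1) + 37·11 = 13)
  q = 1: r = 11, s = 1 − 1·(-1) = 2, t = -10 − 1·11 = -21  (check: 394·2 + 37·(-21) = 11)
  q = 1: r = 2, s = -1 − 1·2 = -3, t = 11 − 1·(-21) = 32  (check: 394·(-3) + 37·32 = 2)
  q = 5: r = 1, s = 2 − 5·(-3) = 17, t = -21 − 5·32 = -181  (check: 394·17 + 37·(-181) = 1)
The row with r = 1 (the gcd) gives the Bezout coefficients s = 17, t = -181.
Result: 394 · (17) + 37 · (-181) = 1.

gcd(394, 37) = 1; s = 17, t = -181 (check: 394·17 + 37·(-181) = 1).


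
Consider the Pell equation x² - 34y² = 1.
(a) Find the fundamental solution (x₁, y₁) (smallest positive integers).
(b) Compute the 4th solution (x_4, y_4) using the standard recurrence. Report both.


Step 1: Find the fundamental solution (x₁, y₁) of x² - 34y² = 1.
  Expand √34 as a continued fraction. a₀ = ⌊√34⌋ = 5; iterate m_{k+1} = d_k·a_k − m_k, d_{k+1} = (34 − m_{k+1}²)/d_k, a_{k+1} = ⌊(a₀ + m_{k+1})/d_{k+1}⌋ (starting m₀ = 0, d₀ = 1), with convergents p_k = a_k·p_{k-1} + p_{k-2}, q_k = a_k·q_{k-1} + q_{k-2} (p₋₁ = 1, q₋₁ = 0):
  k = 0: a₀ = 5; p₀/q₀ = 5/1; p₀² − 34·q₀² = 25 − 34 = -9.
  k = 1: m = 5, d = 9, a = ⌊(5 + 5)/9⌋ = 1; p/q = (1·5 + 1)/(1·1 + 0) = 6/1; p² − 34·q² = 36 − 34 = 2.
  k = 2: m = 4, d = 2, a = ⌊(5 + 4)/2⌋ = 4; p/q = (4·6 + 5)/(4·1 + 1) = 29/5; p² − 34·q² = 841 − 850 = -9.
  k = 3: m = 4, d = 9, a = ⌊(5 + 4)/9⌋ = 1; p/q = (1·29 + 6)/(1·5 + 1) = 35/6; p² − 34·q² = 1225 − 1224 = 1.
  The first convergent with p² − 34·q² = 1 gives the fundamental solution (x₁, y₁) = (35, 6).
Step 2: Apply the recurrence (x_{n+1}, y_{n+1}) = (x₁x_n + 34y₁y_n, x₁y_n + y₁x_n) repeatedly.
  From (x_1, y_1) = (35, 6): x_2 = 35·35 + 34·6·6 = 2449; y_2 = 35·6 + 6·35 = 420.
  From (x_2, y_2) = (2449, 420): x_3 = 35·2449 + 34·6·420 = 171395; y_3 = 35·420 + 6·2449 = 29394.
  From (x_3, y_3) = (171395, 29394): x_4 = 35·171395 + 34·6·29394 = 11995201; y_4 = 35·29394 + 6·171395 = 2057160.
Step 3: Verify x_4² - 34·y_4² = 143884847030401 - 143884847030400 = 1 (should be 1). ✓

(x_1, y_1) = (35, 6); (x_4, y_4) = (11995201, 2057160).


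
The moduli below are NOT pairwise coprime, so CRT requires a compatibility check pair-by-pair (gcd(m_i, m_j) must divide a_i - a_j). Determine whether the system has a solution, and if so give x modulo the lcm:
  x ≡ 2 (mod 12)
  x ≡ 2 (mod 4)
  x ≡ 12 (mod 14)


Moduli 12, 4, 14 are not pairwise coprime, so CRT works modulo lcm(m_i) when all pairwise compatibility conditions hold.
Pairwise compatibility: gcd(m_i, m_j) must divide a_i - a_j for every pair.
Merge one congruence at a time:
  Start: x ≡ 2 (mod 12).
  Combine with x ≡ 2 (mod 4): gcd(12, 4) = 4; 2 - 2 = 0, which IS divisible by 4, so compatible.
    Write x = 2 + 12·t and substitute into x ≡ 2 (mod 4): 12·t ≡ 2 − 2 = 0 (mod 4).
    Divide the congruence (and modulus) by g = 4: 3·t ≡ 0 (mod 1).
    Modulo 1 every t works; take t = 0.
    Then x = 2 + 12·0 = 2, valid modulo lcm(12, 4) = 12: x ≡ 2 (mod 12).
  Combine with x ≡ 12 (mod 14): gcd(12, 14) = 2; 12 - 2 = 10, which IS divisible by 2, so compatible.
    Write x = 2 + 12·t and substitute into x ≡ 12 (mod 14): 12·t ≡ 12 − 2 = 10 (mod 14).
    Divide the congruence (and modulus) by g = 2: 6·t ≡ 5 (mod 7).
    The inverse of 6 mod 7 is 6 (since 6·6 = 36 = 5·7 + 1), so t ≡ 6·5 = 30 ≡ 2 (mod 7).
    Then x = 2 + 12·2 = 26, valid modulo lcm(12, 14) = 84: x ≡ 26 (mod 84).
Verify: 26 mod 12 = 2, 26 mod 4 = 2, 26 mod 14 = 12.

x ≡ 26 (mod 84).


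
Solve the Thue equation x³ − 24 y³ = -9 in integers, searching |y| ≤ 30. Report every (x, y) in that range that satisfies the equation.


The equation is x³ - 24y³ = -9. For fixed y, x³ = 24·y³ − 9, so a solution requires the RHS to be a perfect cube.
Strategy: iterate y from -30 to 30, compute RHS = 24·y³ − 9, and check whether it is a (positive or negative) perfect cube.
Check small values of y:
  y = 0: RHS = -9 is not a perfect cube.
  y = 1: RHS = 15 is not a perfect cube.
  y = -1: RHS = -33 is not a perfect cube.
  y = 2: RHS = 183 is not a perfect cube.
  y = -2: RHS = -201 is not a perfect cube.
  y = 3: RHS = 639 is not a perfect cube.
  y = -3: RHS = -657 is not a perfect cube.
Continuing the search up to |y| = 30 finds no solutions either.
No (x, y) in the scanned range satisfies the equation.

No integer solutions with |y| ≤ 30.


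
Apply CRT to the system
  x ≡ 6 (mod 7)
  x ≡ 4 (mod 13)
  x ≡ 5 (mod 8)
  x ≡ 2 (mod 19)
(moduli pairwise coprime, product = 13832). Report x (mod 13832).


Product of moduli M = 7 · 13 · 8 · 19 = 13832.
Merge one congruence at a time:
  Start: x ≡ 6 (mod 7).
  Combine with x ≡ 4 (mod 13); new modulus lcm = 91.
    Write x = 6 + 7·t and substitute into x ≡ 4 (mod 13): 7·t ≡ 4 − 6 = -2 (mod 13).
    Reduce coefficients mod 13: 7·t ≡ 11 (mod 13).
    The inverse of 7 mod 13 is 2 (since 7·2 = 14 = 1·13 + 1), so t ≡ 2·11 = 22 ≡ 9 (mod 13).
    Then x = 6 + 7·9 = 69, valid modulo lcm(7, 13) = 91: x ≡ 69 (mod 91).
  Combine with x ≡ 5 (mod 8); new modulus lcm = 728.
    Write x = 69 + 91·t and substitute into x ≡ 5 (mod 8): 91·t ≡ 5 − 69 = -64 (mod 8).
    Reduce coefficients mod 8: 3·t ≡ 0 (mod 8).
    The inverse of 3 mod 8 is 3 (since 3·3 = 9 = 1·8 + 1), so t ≡ 3·0 = 0 ≡ 0 (mod 8).
    Then x = 69 + 91·0 = 69, valid modulo lcm(91, 8) = 728: x ≡ 69 (mod 728).
  Combine with x ≡ 2 (mod 19); new modulus lcm = 13832.
    Write x = 69 + 728·t and substitute into x ≡ 2 (mod 19): 728·t ≡ 2 − 69 = -67 (mod 19).
    Reduce coefficients mod 19: 6·t ≡ 9 (mod 19).
    The inverse of 6 mod 19 is 16 (since 6·16 = 96 = 5·19 + 1), so t ≡ 16·9 = 144 ≡ 11 (mod 19).
    Then x = 69 + 728·11 = 8077, valid modulo lcm(728, 19) = 13832: x ≡ 8077 (mod 13832).
Verify against each original: 8077 mod 7 = 6, 8077 mod 13 = 4, 8077 mod 8 = 5, 8077 mod 19 = 2.

x ≡ 8077 (mod 13832).


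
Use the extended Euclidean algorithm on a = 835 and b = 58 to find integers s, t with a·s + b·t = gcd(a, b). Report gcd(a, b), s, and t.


Euclidean algorithm on (835, 58) — divide until remainder is 0:
  835 = 14 · 58 + 23
  58 = 2 · 23 + 12
  23 = 1 · 12 + 11
  12 = 1 · 11 + 1
  11 = 11 · 1 + 0
gcd(835, 58) = 1.
Track Bezout coefficients alongside the remainders: start with r₀ = 835 = a·1 + b·0 (s = 1, t = 0) and r₁ = 58 = a·0 + b·1 (s = 0, t = 1); each new remainder r_{k+1} = r_{k-1} − q_k·r_k inherits s_{k+1} = s_{k-1} − q_k·s_k, t_{k+1} = t_{k-1} − q_k·t_k, so r_k = a·s_k + b·t_k at every step:
  q = 14: r = 23, s = 1 − 14·0 = 1, t = 0 − 14·1 = -14  (check: 835·1 + 58·(-14) = 23)
  q = 2: r = 12, s = 0 − 2·1 = -2, t = 1 − 2·(-14) = 29  (check: 835·(-2) + 58·29 = 12)
  q = 1: r = 11, s = 1 − 1·(-2) = 3, t = -14 − 1·29 = -43  (check: 835·3 + 58·(-43) = 11)
  q = 1: r = 1, s = -2 − 1·3 = -5, t = 29 − 1·(-43) = 72  (check: 835·(-5) + 58·72 = 1)
The row with r = 1 (the gcd) gives the Bezout coefficients s = -5, t = 72.
Result: 835 · (-5) + 58 · (72) = 1.

gcd(835, 58) = 1; s = -5, t = 72 (check: 835·(-5) + 58·72 = 1).


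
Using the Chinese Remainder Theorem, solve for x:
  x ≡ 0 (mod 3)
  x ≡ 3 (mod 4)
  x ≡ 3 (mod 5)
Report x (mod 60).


Moduli 3, 4, 5 are pairwise coprime; by CRT there is a unique solution modulo M = 3 · 4 · 5 = 60.
Solve pairwise, accumulating the modulus:
  Start with x ≡ 0 (mod 3).
  Combine with x ≡ 3 (mod 4): since gcd(3, 4) = 1, we get a unique residue mod 12.
    Write x = 0 + 3·t and substitute into x ≡ 3 (mod 4): 3·t ≡ 3 − 0 = 3 (mod 4).
    The inverse of 3 mod 4 is 3 (since 3·3 = 9 = 2·4 + 1), so t ≡ 3·3 = 9 ≡ 1 (mod 4).
    Then x = 0 + 3·1 = 3, valid modulo lcm(3, 4) = 12: x ≡ 3 (mod 12).
  Combine with x ≡ 3 (mod 5): since gcd(12, 5) = 1, we get a unique residue mod 60.
    Write x = 3 + 12·t and substitute into x ≡ 3 (mod 5): 12·t ≡ 3 − 3 = 0 (mod 5).
    Reduce coefficients mod 5: 2·t ≡ 0 (mod 5).
    The inverse of 2 mod 5 is 3 (since 2·3 = 6 = 1·5 + 1), so t ≡ 3·0 = 0 ≡ 0 (mod 5).
    Then x = 3 + 12·0 = 3, valid modulo lcm(12, 5) = 60: x ≡ 3 (mod 60).
Verify: 3 mod 3 = 0 ✓, 3 mod 4 = 3 ✓, 3 mod 5 = 3 ✓.

x ≡ 3 (mod 60).


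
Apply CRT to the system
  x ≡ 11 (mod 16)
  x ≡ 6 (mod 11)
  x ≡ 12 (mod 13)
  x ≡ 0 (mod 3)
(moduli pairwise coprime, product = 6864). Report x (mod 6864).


Product of moduli M = 16 · 11 · 13 · 3 = 6864.
Merge one congruence at a time:
  Start: x ≡ 11 (mod 16).
  Combine with x ≡ 6 (mod 11); new modulus lcm = 176.
    Write x = 11 + 16·t and substitute into x ≡ 6 (mod 11): 16·t ≡ 6 − 11 = -5 (mod 11).
    Reduce coefficients mod 11: 5·t ≡ 6 (mod 11).
    The inverse of 5 mod 11 is 9 (since 5·9 = 45 = 4·11 + 1), so t ≡ 9·6 = 54 ≡ 10 (mod 11).
    Then x = 11 + 16·10 = 171, valid modulo lcm(16, 11) = 176: x ≡ 171 (mod 176).
  Combine with x ≡ 12 (mod 13); new modulus lcm = 2288.
    Write x = 171 + 176·t and substitute into x ≡ 12 (mod 13): 176·t ≡ 12 − 171 = -159 (mod 13).
    Reduce coefficients mod 13: 7·t ≡ 10 (mod 13).
    The inverse of 7 mod 13 is 2 (since 7·2 = 14 = 1·13 + 1), so t ≡ 2·10 = 20 ≡ 7 (mod 13).
    Then x = 171 + 176·7 = 1403, valid modulo lcm(176, 13) = 2288: x ≡ 1403 (mod 2288).
  Combine with x ≡ 0 (mod 3); new modulus lcm = 6864.
    Write x = 1403 + 2288·t and substitute into x ≡ 0 (mod 3): 2288·t ≡ 0 − 1403 = -1403 (mod 3).
    Reduce coefficients mod 3: 2·t ≡ 1 (mod 3).
    The inverse of 2 mod 3 is 2 (since 2·2 = 4 = 1·3 + 1), so t ≡ 2·1 = 2 ≡ 2 (mod 3).
    Then x = 1403 + 2288·2 = 5979, valid modulo lcm(2288, 3) = 6864: x ≡ 5979 (mod 6864).
Verify against each original: 5979 mod 16 = 11, 5979 mod 11 = 6, 5979 mod 13 = 12, 5979 mod 3 = 0.

x ≡ 5979 (mod 6864).


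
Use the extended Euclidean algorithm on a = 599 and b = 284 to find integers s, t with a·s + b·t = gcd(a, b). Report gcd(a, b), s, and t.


Euclidean algorithm on (599, 284) — divide until remainder is 0:
  599 = 2 · 284 + 31
  284 = 9 · 31 + 5
  31 = 6 · 5 + 1
  5 = 5 · 1 + 0
gcd(599, 284) = 1.
Track Bezout coefficients alongside the remainders: start with r₀ = 599 = a·1 + b·0 (s = 1, t = 0) and r₁ = 284 = a·0 + b·1 (s = 0, t = 1); each new remainder r_{k+1} = r_{k-1} − q_k·r_k inherits s_{k+1} = s_{k-1} − q_k·s_k, t_{k+1} = t_{k-1} − q_k·t_k, so r_k = a·s_k + b·t_k at every step:
  q = 2: r = 31, s = 1 − 2·0 = 1, t = 0 − 2·1 = -2  (check: 599·1 + 284·(-2) = 31)
  q = 9: r = 5, s = 0 − 9·1 = -9, t = 1 − 9·(-2) = 19  (check: 599·(-9) + 284·19 = 5)
  q = 6: r = 1, s = 1 − 6·(-9) = 55, t = -2 − 6·19 = -116  (check: 599·55 + 284·(-116) = 1)
The row with r = 1 (the gcd) gives the Bezout coefficients s = 55, t = -116.
Result: 599 · (55) + 284 · (-116) = 1.

gcd(599, 284) = 1; s = 55, t = -116 (check: 599·55 + 284·(-116) = 1).


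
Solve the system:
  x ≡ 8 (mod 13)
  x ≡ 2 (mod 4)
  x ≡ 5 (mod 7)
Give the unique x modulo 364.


Moduli 13, 4, 7 are pairwise coprime; by CRT there is a unique solution modulo M = 13 · 4 · 7 = 364.
Solve pairwise, accumulating the modulus:
  Start with x ≡ 8 (mod 13).
  Combine with x ≡ 2 (mod 4): since gcd(13, 4) = 1, we get a unique residue mod 52.
    Write x = 8 + 13·t and substitute into x ≡ 2 (mod 4): 13·t ≡ 2 − 8 = -6 (mod 4).
    Reduce coefficients mod 4: 1·t ≡ 2 (mod 4).
    So t ≡ 2 (mod 4).
    Then x = 8 + 13·2 = 34, valid modulo lcm(13, 4) = 52: x ≡ 34 (mod 52).
  Combine with x ≡ 5 (mod 7): since gcd(52, 7) = 1, we get a unique residue mod 364.
    Write x = 34 + 52·t and substitute into x ≡ 5 (mod 7): 52·t ≡ 5 − 34 = -29 (mod 7).
    Reduce coefficients mod 7: 3·t ≡ 6 (mod 7).
    The inverse of 3 mod 7 is 5 (since 3·5 = 15 = 2·7 + 1), so t ≡ 5·6 = 30 ≡ 2 (mod 7).
    Then x = 34 + 52·2 = 138, valid modulo lcm(52, 7) = 364: x ≡ 138 (mod 364).
Verify: 138 mod 13 = 8 ✓, 138 mod 4 = 2 ✓, 138 mod 7 = 5 ✓.

x ≡ 138 (mod 364).


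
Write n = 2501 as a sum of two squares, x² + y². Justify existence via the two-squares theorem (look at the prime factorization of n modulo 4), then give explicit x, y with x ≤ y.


Step 1: Factor n = 2501 = 41 · 61.
Step 2: Check the mod-4 condition on each prime factor: 41 ≡ 1 (mod 4), exponent 1; 61 ≡ 1 (mod 4), exponent 1.
All primes ≡ 3 (mod 4) appear to even exponent (or don't appear), so by the two-squares theorem n IS expressible as a sum of two squares.
Step 3: Build a representation. Here n = 41 · 61 is a product of primes ≡ 1 (mod 4). Each prime p ≡ 1 (mod 4) is itself a sum of two squares; find a² by testing p − a² for a perfect square:
  41: 41 − 1² = 40, 41 − 2² = 37, 41 − 3² = 32, 41 − 4² = 25 = 5² ⇒ 41 = 4² + 5².
  61: 61 − 1² = 60, 61 − 2² = 57, 61 − 3² = 52, 61 − 4² = 45, 61 − 5² = 36 = 6² ⇒ 61 = 5² + 6².
  Combine using the Brahmagupta–Fibonacci identity (a² + b²)(c² + d²) = (ac − bd)² + (ad + bc)² = (ac + bd)² + (ad − bc)²:
  41 · 61 = 2501: from (4² + 5²)(5² + 6²), take (4·5 − 5·6, 4·6 + 5·5) = (20 − 30, 24 + 25) = (-10, 49); dropping signs (only squares matter) gives (10, 49); check 10² + 49² = 100 + 2401 = 2501 ✓.
Step 4: Order so x ≤ y and verify: 10² + 49² = 100 + 2401 = 2501 = n. ✓

n = 2501 = 10² + 49² (one valid representation with x ≤ y).


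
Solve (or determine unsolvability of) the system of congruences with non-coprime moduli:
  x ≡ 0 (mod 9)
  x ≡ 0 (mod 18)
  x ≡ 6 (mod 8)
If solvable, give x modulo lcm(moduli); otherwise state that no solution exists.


Moduli 9, 18, 8 are not pairwise coprime, so CRT works modulo lcm(m_i) when all pairwise compatibility conditions hold.
Pairwise compatibility: gcd(m_i, m_j) must divide a_i - a_j for every pair.
Merge one congruence at a time:
  Start: x ≡ 0 (mod 9).
  Combine with x ≡ 0 (mod 18): gcd(9, 18) = 9; 0 - 0 = 0, which IS divisible by 9, so compatible.
    Write x = 0 + 9·t and substitute into x ≡ 0 (mod 18): 9·t ≡ 0 − 0 = 0 (mod 18).
    Divide the congruence (and modulus) by g = 9: 1·t ≡ 0 (mod 2).
    So t ≡ 0 (mod 2).
    Then x = 0 + 9·0 = 0, valid modulo lcm(9, 18) = 18: x ≡ 0 (mod 18).
  Combine with x ≡ 6 (mod 8): gcd(18, 8) = 2; 6 - 0 = 6, which IS divisible by 2, so compatible.
    Write x = 0 + 18·t and substitute into x ≡ 6 (mod 8): 18·t ≡ 6 − 0 = 6 (mod 8).
    Divide the congruence (and modulus) by g = 2: 9·t ≡ 3 (mod 4).
    Reduce coefficients mod 4: 1·t ≡ 3 (mod 4).
    So t ≡ 3 (mod 4).
    Then x = 0 + 18·3 = 54, valid modulo lcm(18, 8) = 72: x ≡ 54 (mod 72).
Verify: 54 mod 9 = 0, 54 mod 18 = 0, 54 mod 8 = 6.

x ≡ 54 (mod 72).
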